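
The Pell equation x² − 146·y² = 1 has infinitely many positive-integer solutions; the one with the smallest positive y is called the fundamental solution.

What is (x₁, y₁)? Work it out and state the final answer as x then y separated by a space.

145 12

d=146: √d = [12; 12,24] (ℓ=2, even), read p_1/q_1
step 0: (12, 1)  from 12·(1,0) + (0,1)
step 1: (145, 12)  from 12·(12,1) + (1,0)
→ (145, 12).  Check: 145²=21025, 146·12²=21024, difference 1.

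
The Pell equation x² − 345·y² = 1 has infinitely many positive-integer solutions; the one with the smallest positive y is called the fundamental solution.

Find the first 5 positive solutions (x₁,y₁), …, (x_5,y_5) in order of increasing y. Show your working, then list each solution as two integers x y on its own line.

d=345: √d = [18; 1,1,2,1,6,1,2,1,1,36] (ℓ=10, even), read p_9/q_9
i=0: a=18 ⇒ p=18, q=1
i=1: a=1 ⇒ p=19, q=1
i=2: a=1 ⇒ p=37, q=2
i=3: a=2 ⇒ p=93, q=5
…
i=8: a=1 ⇒ p=3882, q=209
i=9: a=1 ⇒ p=6761, q=364
fundamental: x₁=6761, y₁=364  (since 45711121 − 345·132496 = 1)
(x_2, y_2) = (6761·6761 + 345·364·364, 6761·364 + 364·6761) = (91422241, 4922008)
(x_3, y_3) = (6761·91422241 + 345·364·4922008, 6761·4922008 + 364·91422241) = (1236211536041, 66555391812)
(x_4, y_4) = (6761·1236211536041 + 345·364·66555391812, 6761·66555391812 + 364·1236211536041) = (16716052298924161, 899962003159856)
(x_5, y_5) = (6761·16716052298924161 + 345·364·899962003159856, 6761·899962003159856 + 364·16716052298924161) = (226034457949840969001, 12169286140172181020)

6761 364
91422241 4922008
1236211536041 66555391812
16716052298924161 899962003159856
226034457949840969001 12169286140172181020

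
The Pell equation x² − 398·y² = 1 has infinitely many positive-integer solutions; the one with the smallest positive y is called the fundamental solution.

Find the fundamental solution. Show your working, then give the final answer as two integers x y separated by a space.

399 20

d=398: √d = [19; 1,18,1,38] (ℓ=4, even), read p_3/q_3
k=0  a_k=19  p_k/q_k = 19/1
k=1  a_k=1  p_k/q_k = 20/1
k=2  a_k=18  p_k/q_k = 379/19
k=3  a_k=1  p_k/q_k = 399/20
(x₁, y₁) = (399, 20);  399² − 398·20² = 1 ✓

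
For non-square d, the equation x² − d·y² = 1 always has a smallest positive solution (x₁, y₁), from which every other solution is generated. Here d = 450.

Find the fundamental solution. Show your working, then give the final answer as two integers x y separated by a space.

19601 924

d=450: √d = [21; 4,1,2,4,2,1,4,42] (ℓ=8, even), read p_7/q_7
k=0  a_k=21  p_k/q_k = 21/1
k=1  a_k=4  p_k/q_k = 85/4
…
k=3  a_k=2  p_k/q_k = 297/14
k=4  a_k=4  p_k/q_k = 1294/61
k=5  a_k=2  p_k/q_k = 2885/136
k=6  a_k=1  p_k/q_k = 4179/197
k=7  a_k=4  p_k/q_k = 19601/924
(x₁, y₁) = (19601, 924);  19601² − 450·924² = 1 ✓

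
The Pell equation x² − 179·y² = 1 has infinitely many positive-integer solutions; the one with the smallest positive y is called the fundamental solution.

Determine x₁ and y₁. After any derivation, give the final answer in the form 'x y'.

4190210 313191

[13; 2,1,1,1,3,…,1,2,26] for √179; ℓ=14 ⇒ convergent index 13
k=0  a_k=13  p_k/q_k = 13/1
…
k=3  a_k=1  p_k/q_k = 67/5
…
k=11  a_k=1  p_k/q_k = 1013292/75737
k=12  a_k=1  p_k/q_k = 1588459/118727
k=13  a_k=2  p_k/q_k = 4190210/313191
fundamental: x₁=4190210, y₁=313191  (since 17557859844100 − 179·98088602481 = 1)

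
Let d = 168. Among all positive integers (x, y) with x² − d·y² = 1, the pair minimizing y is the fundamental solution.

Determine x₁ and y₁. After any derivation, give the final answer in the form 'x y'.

d=168: √d = [12; 1,24] (ℓ=2, even), read p_1/q_1
k=0  a_k=12  p_k/q_k = 12/1
k=1  a_k=1  p_k/q_k = 13/1
fundamental: x₁=13, y₁=1  (since 169 − 168·1 = 1)

13 1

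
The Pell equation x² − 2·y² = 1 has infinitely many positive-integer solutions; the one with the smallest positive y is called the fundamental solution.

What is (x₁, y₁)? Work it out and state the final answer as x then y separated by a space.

d=2: √d = [1; 2] (ℓ=1, odd), read p_1/q_1
k=0  a_k=1  p_k/q_k = 1/1
k=1  a_k=2  p_k/q_k = 3/2
(x₁, y₁) = (3, 2);  3² − 2·2² = 1 ✓

3 2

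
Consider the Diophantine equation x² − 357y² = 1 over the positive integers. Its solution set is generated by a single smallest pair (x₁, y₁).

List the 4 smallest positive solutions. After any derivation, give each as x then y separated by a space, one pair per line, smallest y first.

3401 180
23133601 1224360
157354750601 8328096540
1070326990454401 56647711440720

d=357: √d = [18; 1,8,2,8,1,36] (ℓ=6, even), read p_5/q_5
i=0: a=18 ⇒ p=18, q=1
i=1: a=1 ⇒ p=19, q=1
i=2: a=8 ⇒ p=170, q=9
i=3: a=2 ⇒ p=359, q=19
i=4: a=8 ⇒ p=3042, q=161
i=5: a=1 ⇒ p=3401, q=180
→ (3401, 180).  Check: 3401²=11566801, 357·180²=11566800, difference 1.
k=2:  x_2 = 3401·3401+357·180·180 = 23133601,  y_2 = 3401·180+180·3401 = 1224360
k=3:  x_3 = 3401·23133601+357·180·1224360 = 157354750601,  y_3 = 3401·1224360+180·23133601 = 8328096540
k=4:  x_4 = 3401·157354750601+357·180·8328096540 = 1070326990454401,  y_4 = 3401·8328096540+180·157354750601 = 56647711440720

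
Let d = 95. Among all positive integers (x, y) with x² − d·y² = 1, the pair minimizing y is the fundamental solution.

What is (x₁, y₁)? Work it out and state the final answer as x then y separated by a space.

39 4

d=95: √d = [9; 1,2,1,18] (ℓ=4, even), read p_3/q_3
a_0=9:  p_0=9·1+0=9,  q_0=9·0+1=1
…
a_2=2:  p_2=2·10+9=29,  q_2=2·1+1=3
a_3=1:  p_3=1·29+10=39,  q_3=1·3+1=4
fundamental: x₁=39, y₁=4  (since 1521 − 95·16 = 1)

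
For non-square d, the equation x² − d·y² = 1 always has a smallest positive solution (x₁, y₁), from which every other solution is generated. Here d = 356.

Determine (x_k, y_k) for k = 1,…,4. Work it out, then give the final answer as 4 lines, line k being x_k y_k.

√356 = [18; 1,6,1,1,2,…,6,1,36, …], period ℓ=14 (even) → k=13
step 0: (18, 1)  from 18·(1,0) + (0,1)
step 1: (19, 1)  from 1·(18,1) + (1,0)
step 2: (132, 7)  from 6·(19,1) + (18,1)
step 3: (151, 8)  from 1·(132,7) + (19,1)
step 4: (283, 15)  from 1·(151,8) + (132,7)
…
step 6: (1000, 53)  from 1·(717,38) + (283,15)
step 7: (8717, 462)  from 8·(1000,53) + (717,38)
step 8: (9717, 515)  from 1·(8717,462) + (1000,53)
…
step 10: (37868, 2007)  from 1·(28151,1492) + (9717,515)
step 11: (66019, 3499)  from 1·(37868,2007) + (28151,1492)
step 12: (433982, 23001)  from 6·(66019,3499) + (37868,2007)
step 13: (500001, 26500)  from 1·(433982,23001) + (66019,3499)
fundamental: x₁=500001, y₁=26500  (since 250001000001 − 356·702250000 = 1)
n=2: (500001,26500)∘(500001,26500) = (500001·500001+356·26500·26500, 500001·26500+26500·500001) = (500002000001,26500053000)
n=3: (500002000001,26500053000)∘(500001,26500) = (500001·500002000001+356·26500·26500053000, 500001·26500053000+26500·500002000001) = (500003000004500001,26500106000079500)
n=4: (500003000004500001,26500106000079500)∘(500001,26500) = (500001·500003000004500001+356·26500·26500106000079500, 500001·26500106000079500+26500·500003000004500001) = (500004000010000008000001,26500159000265000106000)

500001 26500
500002000001 26500053000
500003000004500001 26500106000079500
500004000010000008000001 26500159000265000106000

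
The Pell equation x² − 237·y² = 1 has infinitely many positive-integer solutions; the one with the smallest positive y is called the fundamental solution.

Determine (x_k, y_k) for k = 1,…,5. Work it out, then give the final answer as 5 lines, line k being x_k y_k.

228151 14820
104105757601 6762395640
47503665404623351 3085694655308460
21676017531356338550401 1408008642599798519280
9890810151545456327820453751 642477159632487569289194100

d=237: √d = [15; 2,1,1,7,10,7,1,1,2,30] (ℓ=10, even), read p_9/q_9
k=0  a_k=15  p_k/q_k = 15/1
…
k=5  a_k=10  p_k/q_k = 5927/385
…
k=7  a_k=1  p_k/q_k = 48001/3118
k=8  a_k=1  p_k/q_k = 90075/5851
k=9  a_k=2  p_k/q_k = 228151/14820
fundamental: x₁=228151, y₁=14820  (since 52052878801 − 237·219632400 = 1)
(228151+14820√237)^2 = 104105757601 + 6762395640√237
(228151+14820√237)^3 = 47503665404623351 + 3085694655308460√237
(228151+14820√237)^4 = 21676017531356338550401 + 1408008642599798519280√237
(228151+14820√237)^5 = 9890810151545456327820453751 + 642477159632487569289194100√237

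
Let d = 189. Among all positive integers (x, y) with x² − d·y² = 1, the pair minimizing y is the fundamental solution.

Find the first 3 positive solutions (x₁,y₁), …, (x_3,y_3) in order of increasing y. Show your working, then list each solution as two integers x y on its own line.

[13; 1,2,1,26] for √189; ℓ=4 ⇒ convergent index 3
step 0: (13, 1)  from 13·(1,0) + (0,1)
step 1: (14, 1)  from 1·(13,1) + (1,0)
step 2: (41, 3)  from 2·(14,1) + (13,1)
step 3: (55, 4)  from 1·(41,3) + (14,1)
→ (55, 4).  Check: 55²=3025, 189·4²=3024, difference 1.
n=2: (55,4)∘(55,4) = (55·55+189·4·4, 55·4+4·55) = (6049,440)
n=3: (6049,440)∘(55,4) = (55·6049+189·4·440, 55·440+4·6049) = (665335,48396)

55 4
6049 440
665335 48396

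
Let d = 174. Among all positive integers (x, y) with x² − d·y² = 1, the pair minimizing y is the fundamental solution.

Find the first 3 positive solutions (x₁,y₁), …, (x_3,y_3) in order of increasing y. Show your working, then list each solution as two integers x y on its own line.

1451 110
4210801 319220
12219743051 926376330

d=174: √d = [13; 5,4,5,26] (ℓ=4, even), read p_3/q_3
step 0: (13, 1)  from 13·(1,0) + (0,1)
step 1: (66, 5)  from 5·(13,1) + (1,0)
step 2: (277, 21)  from 4·(66,5) + (13,1)
step 3: (1451, 110)  from 5·(277,21) + (66,5)
fundamental: x₁=1451, y₁=110  (since 2105401 − 174·12100 = 1)
n=2: (1451,110)∘(1451,110) = (1451·1451+174·110·110, 1451·110+110·1451) = (4210801,319220)
n=3: (4210801,319220)∘(1451,110) = (1451·4210801+174·110·319220, 1451·319220+110·4210801) = (12219743051,926376330)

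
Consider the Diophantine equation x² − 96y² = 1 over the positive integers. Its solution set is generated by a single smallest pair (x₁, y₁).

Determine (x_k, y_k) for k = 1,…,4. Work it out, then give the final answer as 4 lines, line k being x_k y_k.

√96 = [9; 1,3,1,18, …], period ℓ=4 (even) → k=3
step 0: (9, 1)  from 9·(1,0) + (0,1)
…
step 2: (39, 4)  from 3·(10,1) + (9,1)
step 3: (49, 5)  from 1·(39,4) + (10,1)
→ (49, 5).  Check: 49²=2401, 96·5²=2400, difference 1.
k=2:  x_2 = 49·49+96·5·5 = 4801,  y_2 = 49·5+5·49 = 490
k=3:  x_3 = 49·4801+96·5·490 = 470449,  y_3 = 49·490+5·4801 = 48015
k=4:  x_4 = 49·470449+96·5·48015 = 46099201,  y_4 = 49·48015+5·470449 = 4704980

49 5
4801 490
470449 48015
46099201 4704980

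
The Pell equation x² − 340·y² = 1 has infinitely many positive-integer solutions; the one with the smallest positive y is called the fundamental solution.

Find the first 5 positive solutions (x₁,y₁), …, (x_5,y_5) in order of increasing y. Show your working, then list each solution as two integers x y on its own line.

√340 → a₀=18, period (2,3,1,1,1,…,3,2,36); ℓ=14 even so k=13
k=0  a_k=18  p_k/q_k = 18/1
k=1  a_k=2  p_k/q_k = 37/2
…
k=3  a_k=1  p_k/q_k = 166/9
…
k=6  a_k=1  p_k/q_k = 756/41
…
k=8  a_k=1  p_k/q_k = 7265/394
…
k=12  a_k=3  p_k/q_k = 125478/6805
k=13  a_k=2  p_k/q_k = 285769/15498
(x₁, y₁) = (285769, 15498);  285769² − 340·15498² = 1 ✓
n=2: (285769,15498)∘(285769,15498) = (285769·285769+340·15498·15498, 285769·15498+15498·285769) = (163327842721,8857695924)
n=3: (163327842721,8857695924)∘(285769,15498) = (285769·163327842721+340·15498·8857695924, 285769·8857695924+15498·163327842721) = (93348068572789129,5062509812995614)
n=4: (93348068572789129,5062509812995614)∘(285769,15498) = (285769·93348068572789129+340·15498·5062509812995614, 285769·5062509812995614+15498·93348068572789129) = (53351968415791425367681,2893416733491029538408)
n=5: (53351968415791425367681,2893416733491029538408)∘(285769,15498) = (285769·53351968415791425367681+340·15498·2893416733491029538408, 285769·2893416733491029538408+15498·53351968415791425367681) = (30492677324331251603220874249,1653697613020933530509635890)

285769 15498
163327842721 8857695924
93348068572789129 5062509812995614
53351968415791425367681 2893416733491029538408
30492677324331251603220874249 1653697613020933530509635890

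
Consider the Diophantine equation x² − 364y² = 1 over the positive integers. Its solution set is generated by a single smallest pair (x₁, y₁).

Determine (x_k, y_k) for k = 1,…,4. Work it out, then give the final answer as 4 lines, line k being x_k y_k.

4954951 259710
49103078824801 2573700648420
486606699052048124551 25505121203178395130
4822224700149240710505379201 252753251621617410554928840

d=364: √d = [19; 12,1,2,3,1,8,1,3,2,1,12,38] (ℓ=12, even), read p_11/q_11
i=0: a=19 ⇒ p=19, q=1
…
i=3: a=2 ⇒ p=725, q=38
…
i=10: a=1 ⇒ p=390371, q=20461
i=11: a=12 ⇒ p=4954951, q=259710
→ (4954951, 259710).  Check: 4954951²=24551539412401, 364·259710²=24551539412400, difference 1.
k=2:  x_2 = 4954951·4954951+364·259710·259710 = 49103078824801,  y_2 = 4954951·259710+259710·4954951 = 2573700648420
k=3:  x_3 = 4954951·49103078824801+364·259710·2573700648420 = 486606699052048124551,  y_3 = 4954951·2573700648420+259710·49103078824801 = 25505121203178395130
k=4:  x_4 = 4954951·486606699052048124551+364·259710·25505121203178395130 = 4822224700149240710505379201,  y_4 = 4954951·25505121203178395130+259710·486606699052048124551 = 252753251621617410554928840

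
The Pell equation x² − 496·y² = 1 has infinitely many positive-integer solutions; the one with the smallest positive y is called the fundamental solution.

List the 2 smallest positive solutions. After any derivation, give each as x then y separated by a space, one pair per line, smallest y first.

d=496: √d = [22; 3,1,2,4,1,…,1,3,44] (ℓ=16, even), read p_15/q_15
i=0: a=22 ⇒ p=22, q=1
i=1: a=3 ⇒ p=67, q=3
…
i=3: a=2 ⇒ p=245, q=11
…
i=6: a=1 ⇒ p=2383, q=107
i=7: a=2 ⇒ p=6080, q=273
i=8: a=2 ⇒ p=14543, q=653
i=9: a=2 ⇒ p=35166, q=1579
i=10: a=1 ⇒ p=49709, q=2232
i=11: a=1 ⇒ p=84875, q=3811
…
i=13: a=2 ⇒ p=863293, q=38763
i=14: a=1 ⇒ p=1252502, q=56239
i=15: a=3 ⇒ p=4620799, q=207480
(x₁, y₁) = (4620799, 207480);  4620799² − 496·207480² = 1 ✓
(x_2, y_2) = (4620799·4620799 + 496·207480·207480, 4620799·207480 + 207480·4620799) = (42703566796801, 1917446753040)

4620799 207480
42703566796801 1917446753040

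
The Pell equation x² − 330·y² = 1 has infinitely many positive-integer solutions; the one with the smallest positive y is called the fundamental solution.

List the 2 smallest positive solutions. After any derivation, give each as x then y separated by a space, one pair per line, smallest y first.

109 6
23761 1308

√330 = [18; 6,36, …], period ℓ=2 (even) → k=1
k=0  a_k=18  p_k/q_k = 18/1
k=1  a_k=6  p_k/q_k = 109/6
→ (109, 6).  Check: 109²=11881, 330·6²=11880, difference 1.
(x_2, y_2) = (109·109 + 330·6·6, 109·6 + 6·109) = (23761, 1308)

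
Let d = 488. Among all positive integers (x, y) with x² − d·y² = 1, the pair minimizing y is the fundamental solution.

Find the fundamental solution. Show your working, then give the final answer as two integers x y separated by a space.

243 11

√488 → a₀=22, period (11,44); ℓ=2 even so k=1
k=0  a_k=22  p_k/q_k = 22/1
k=1  a_k=11  p_k/q_k = 243/11
(x₁, y₁) = (243, 11);  243² − 488·11² = 1 ✓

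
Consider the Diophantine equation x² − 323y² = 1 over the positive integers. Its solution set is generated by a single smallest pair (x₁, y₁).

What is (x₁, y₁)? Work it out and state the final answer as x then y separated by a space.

18 1

[17; 1,34] for √323; ℓ=2 ⇒ convergent index 1
i=0: a=17 ⇒ p=17, q=1
i=1: a=1 ⇒ p=18, q=1
fundamental: x₁=18, y₁=1  (since 324 − 323·1 = 1)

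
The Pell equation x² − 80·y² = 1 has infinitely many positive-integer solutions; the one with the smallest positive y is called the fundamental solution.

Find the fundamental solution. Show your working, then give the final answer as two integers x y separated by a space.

√80 = [8; 1,16, …], period ℓ=2 (even) → k=1
a_0=8:  p_0=8·1+0=8,  q_0=8·0+1=1
a_1=1:  p_1=1·8+1=9,  q_1=1·1+0=1
(x₁, y₁) = (9, 1);  9² − 80·1² = 1 ✓

9 1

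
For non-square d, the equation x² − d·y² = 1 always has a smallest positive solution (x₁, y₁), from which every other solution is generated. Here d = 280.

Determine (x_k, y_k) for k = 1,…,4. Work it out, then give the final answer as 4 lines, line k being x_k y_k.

d=280: √d = [16; 1,2,1,2,1,32] (ℓ=6, even), read p_5/q_5
step 0: (16, 1)  from 16·(1,0) + (0,1)
…
step 4: (184, 11)  from 2·(67,4) + (50,3)
step 5: (251, 15)  from 1·(184,11) + (67,4)
→ (251, 15).  Check: 251²=63001, 280·15²=63000, difference 1.
k=2:  x_2 = 251·251+280·15·15 = 126001,  y_2 = 251·15+15·251 = 7530
k=3:  x_3 = 251·126001+280·15·7530 = 63252251,  y_3 = 251·7530+15·126001 = 3780045
k=4:  x_4 = 251·63252251+280·15·3780045 = 31752504001,  y_4 = 251·3780045+15·63252251 = 1897575060

251 15
126001 7530
63252251 3780045
31752504001 1897575060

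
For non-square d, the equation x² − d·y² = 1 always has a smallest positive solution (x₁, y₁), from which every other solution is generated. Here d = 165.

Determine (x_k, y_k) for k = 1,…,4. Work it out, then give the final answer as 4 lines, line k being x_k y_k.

1079 84
2328481 181272
5024860919 391184892
10843647534721 844176815664

[12; 1,5,2,5,1,24] for √165; ℓ=6 ⇒ convergent index 5
i=0: a=12 ⇒ p=12, q=1
…
i=2: a=5 ⇒ p=77, q=6
i=3: a=2 ⇒ p=167, q=13
i=4: a=5 ⇒ p=912, q=71
i=5: a=1 ⇒ p=1079, q=84
(x₁, y₁) = (1079, 84);  1079² − 165·84² = 1 ✓
(x_2, y_2) = (1079·1079 + 165·84·84, 1079·84 + 84·1079) = (2328481, 181272)
(x_3, y_3) = (1079·2328481 + 165·84·181272, 1079·181272 + 84·2328481) = (5024860919, 391184892)
(x_4, y_4) = (1079·5024860919 + 165·84·391184892, 1079·391184892 + 84·5024860919) = (10843647534721, 844176815664)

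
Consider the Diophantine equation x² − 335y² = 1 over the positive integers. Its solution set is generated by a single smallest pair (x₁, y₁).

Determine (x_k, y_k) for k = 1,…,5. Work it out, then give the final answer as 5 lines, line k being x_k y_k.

604 33
729631 39864
881393644 48155679
1064722792321 58172020368
1286184251730124 70271752448865

√335 → a₀=18, period (3,3,3,36); ℓ=4 even so k=3
step 0: (18, 1)  from 18·(1,0) + (0,1)
…
step 2: (183, 10)  from 3·(55,3) + (18,1)
step 3: (604, 33)  from 3·(183,10) + (55,3)
fundamental: x₁=604, y₁=33  (since 364816 − 335·1089 = 1)
(x_2, y_2) = (604·604 + 335·33·33, 604·33 + 33·604) = (729631, 39864)
(x_3, y_3) = (604·729631 + 335·33·39864, 604·39864 + 33·729631) = (881393644, 48155679)
(x_4, y_4) = (604·881393644 + 335·33·48155679, 604·48155679 + 33·881393644) = (1064722792321, 58172020368)
(x_5, y_5) = (604·1064722792321 + 335·33·58172020368, 604·58172020368 + 33·1064722792321) = (1286184251730124, 70271752448865)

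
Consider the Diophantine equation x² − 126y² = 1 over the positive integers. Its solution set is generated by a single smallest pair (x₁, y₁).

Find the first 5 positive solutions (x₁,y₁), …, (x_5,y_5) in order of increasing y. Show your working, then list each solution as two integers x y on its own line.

449 40
403201 35920
362074049 32256120
325142092801 28965959840
291977237261249 26011399680200

d=126: √d = [11; 4,2,4,22] (ℓ=4, even), read p_3/q_3
a_0=11:  p_0=11·1+0=11,  q_0=11·0+1=1
…
a_2=2:  p_2=2·45+11=101,  q_2=2·4+1=9
a_3=4:  p_3=4·101+45=449,  q_3=4·9+4=40
fundamental: x₁=449, y₁=40  (since 201601 − 126·1600 = 1)
k=2:  x_2 = 449·449+126·40·40 = 403201,  y_2 = 449·40+40·449 = 35920
k=3:  x_3 = 449·403201+126·40·35920 = 362074049,  y_3 = 449·35920+40·403201 = 32256120
k=4:  x_4 = 449·362074049+126·40·32256120 = 325142092801,  y_4 = 449·32256120+40·362074049 = 28965959840
k=5:  x_5 = 449·325142092801+126·40·28965959840 = 291977237261249,  y_5 = 449·28965959840+40·325142092801 = 26011399680200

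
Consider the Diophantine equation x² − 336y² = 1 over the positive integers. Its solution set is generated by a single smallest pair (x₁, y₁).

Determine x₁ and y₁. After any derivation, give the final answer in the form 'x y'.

√336 → a₀=18, period (3,36); ℓ=2 even so k=1
step 0: (18, 1)  from 18·(1,0) + (0,1)
step 1: (55, 3)  from 3·(18,1) + (1,0)
→ (55, 3).  Check: 55²=3025, 336·3²=3024, difference 1.

55 3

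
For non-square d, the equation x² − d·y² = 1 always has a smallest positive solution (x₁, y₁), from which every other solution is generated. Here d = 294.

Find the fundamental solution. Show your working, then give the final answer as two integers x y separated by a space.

√294 → a₀=17, period (6,1,4,1,6,34); ℓ=6 even so k=5
i=0: a=17 ⇒ p=17, q=1
i=1: a=6 ⇒ p=103, q=6
i=2: a=1 ⇒ p=120, q=7
…
i=4: a=1 ⇒ p=703, q=41
i=5: a=6 ⇒ p=4801, q=280
→ (4801, 280).  Check: 4801²=23049601, 294·280²=23049600, difference 1.

4801 280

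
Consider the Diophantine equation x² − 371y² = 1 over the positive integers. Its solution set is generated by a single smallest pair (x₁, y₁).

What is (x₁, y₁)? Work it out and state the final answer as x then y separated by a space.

√371 = [19; 3,1,4,1,3,38, …], period ℓ=6 (even) → k=5
a_0=19:  p_0=19·1+0=19,  q_0=19·0+1=1
…
a_4=1:  p_4=1·366+77=443,  q_4=1·19+4=23
a_5=3:  p_5=3·443+366=1695,  q_5=3·23+19=88
(x₁, y₁) = (1695, 88);  1695² − 371·88² = 1 ✓

1695 88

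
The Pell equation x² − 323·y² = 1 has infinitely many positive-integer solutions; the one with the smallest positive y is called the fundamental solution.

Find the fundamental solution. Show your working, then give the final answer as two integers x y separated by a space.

√323 → a₀=17, period (1,34); ℓ=2 even so k=1
k=0  a_k=17  p_k/q_k = 17/1
k=1  a_k=1  p_k/q_k = 18/1
→ (18, 1).  Check: 18²=324, 323·1²=323, difference 1.

18 1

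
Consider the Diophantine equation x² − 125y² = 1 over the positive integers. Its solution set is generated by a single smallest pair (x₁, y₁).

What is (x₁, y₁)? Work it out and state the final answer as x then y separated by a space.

930249 83204

[11; 5,1,1,5,22] for √125; ℓ=5 ⇒ convergent index 9
i=0: a=11 ⇒ p=11, q=1
i=1: a=5 ⇒ p=56, q=5
i=2: a=1 ⇒ p=67, q=6
i=3: a=1 ⇒ p=123, q=11
…
i=6: a=5 ⇒ p=76317, q=6826
…
i=8: a=1 ⇒ p=167761, q=15005
i=9: a=5 ⇒ p=930249, q=83204
→ (930249, 83204).  Check: 930249²=865363202001, 125·83204²=865363202000, difference 1.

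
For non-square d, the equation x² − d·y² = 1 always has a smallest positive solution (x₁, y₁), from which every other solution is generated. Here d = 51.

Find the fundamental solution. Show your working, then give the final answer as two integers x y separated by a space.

50 7

√51 → a₀=7, period (7,14); ℓ=2 even so k=1
k=0  a_k=7  p_k/q_k = 7/1
k=1  a_k=7  p_k/q_k = 50/7
fundamental: x₁=50, y₁=7  (since 2500 − 51·49 = 1)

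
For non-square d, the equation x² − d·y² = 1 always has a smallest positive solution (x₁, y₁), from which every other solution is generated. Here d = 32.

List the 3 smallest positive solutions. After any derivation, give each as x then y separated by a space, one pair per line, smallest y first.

17 3
577 102
19601 3465

√32 → a₀=5, period (1,1,1,10); ℓ=4 even so k=3
step 0: (5, 1)  from 5·(1,0) + (0,1)
step 1: (6, 1)  from 1·(5,1) + (1,0)
step 2: (11, 2)  from 1·(6,1) + (5,1)
step 3: (17, 3)  from 1·(11,2) + (6,1)
fundamental: x₁=17, y₁=3  (since 289 − 32·9 = 1)
n=2: (17,3)∘(17,3) = (17·17+32·3·3, 17·3+3·17) = (577,102)
n=3: (577,102)∘(17,3) = (17·577+32·3·102, 17·102+3·577) = (19601,3465)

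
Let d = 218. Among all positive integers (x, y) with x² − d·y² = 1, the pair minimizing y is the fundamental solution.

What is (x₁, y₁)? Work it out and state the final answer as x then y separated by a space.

d=218: √d = [14; 1,3,3,1,28] (ℓ=5, odd), read p_9/q_9
a_0=14:  p_0=14·1+0=14,  q_0=14·0+1=1
…
a_4=1:  p_4=1·192+59=251,  q_4=1·13+4=17
a_5=28:  p_5=28·251+192=7220,  q_5=28·17+13=489
a_6=1:  p_6=1·7220+251=7471,  q_6=1·489+17=506
a_7=3:  p_7=3·7471+7220=29633,  q_7=3·506+489=2007
a_8=3:  p_8=3·29633+7471=96370,  q_8=3·2007+506=6527
a_9=1:  p_9=1·96370+29633=126003,  q_9=1·6527+2007=8534
→ (126003, 8534).  Check: 126003²=15876756009, 218·8534²=15876756008, difference 1.

126003 8534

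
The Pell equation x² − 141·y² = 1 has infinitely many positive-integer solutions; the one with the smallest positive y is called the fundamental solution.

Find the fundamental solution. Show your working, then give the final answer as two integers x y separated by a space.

95 8

√141 → a₀=11, period (1,6,1,22); ℓ=4 even so k=3
a_0=11:  p_0=11·1+0=11,  q_0=11·0+1=1
…
a_2=6:  p_2=6·12+11=83,  q_2=6·1+1=7
a_3=1:  p_3=1·83+12=95,  q_3=1·7+1=8
fundamental: x₁=95, y₁=8  (since 9025 − 141·64 = 1)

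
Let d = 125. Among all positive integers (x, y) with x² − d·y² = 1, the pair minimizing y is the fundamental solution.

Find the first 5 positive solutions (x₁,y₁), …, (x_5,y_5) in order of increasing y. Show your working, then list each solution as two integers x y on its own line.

930249 83204
1730726404001 154800875592
3220013013190122249 288006719437081612
5990827771012465337616001 535835925499096664087184
11145923086309929722690704506249 996921667718930338621440576020

√125 → a₀=11, period (5,1,1,5,22); ℓ=5 odd so k=9
k=0  a_k=11  p_k/q_k = 11/1
…
k=6  a_k=5  p_k/q_k = 76317/6826
…
k=8  a_k=1  p_k/q_k = 167761/15005
k=9  a_k=5  p_k/q_k = 930249/83204
(x₁, y₁) = (930249, 83204);  930249² − 125·83204² = 1 ✓
(x_2, y_2) = (930249·930249 + 125·83204·83204, 930249·83204 + 83204·930249) = (1730726404001, 154800875592)
(x_3, y_3) = (930249·1730726404001 + 125·83204·154800875592, 930249·154800875592 + 83204·1730726404001) = (3220013013190122249, 288006719437081612)
(x_4, y_4) = (930249·3220013013190122249 + 125·83204·288006719437081612, 930249·288006719437081612 + 83204·3220013013190122249) = (5990827771012465337616001, 535835925499096664087184)
(x_5, y_5) = (930249·5990827771012465337616001 + 125·83204·535835925499096664087184, 930249·535835925499096664087184 + 83204·5990827771012465337616001) = (11145923086309929722690704506249, 996921667718930338621440576020)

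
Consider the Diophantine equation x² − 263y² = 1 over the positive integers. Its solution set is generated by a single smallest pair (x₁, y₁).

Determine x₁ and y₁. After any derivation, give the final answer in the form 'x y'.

[16; 4,1,1,1,1,15,1,1,1,1,4,32] for √263; ℓ=12 ⇒ convergent index 11
step 0: (16, 1)  from 16·(1,0) + (0,1)
…
step 2: (81, 5)  from 1·(65,4) + (16,1)
…
step 4: (227, 14)  from 1·(146,9) + (81,5)
…
step 6: (5822, 359)  from 15·(373,23) + (227,14)
step 7: (6195, 382)  from 1·(5822,359) + (373,23)
step 8: (12017, 741)  from 1·(6195,382) + (5822,359)
step 9: (18212, 1123)  from 1·(12017,741) + (6195,382)
step 10: (30229, 1864)  from 1·(18212,1123) + (12017,741)
step 11: (139128, 8579)  from 4·(30229,1864) + (18212,1123)
→ (139128, 8579).  Check: 139128²=19356600384, 263·8579²=19356600383, difference 1.

139128 8579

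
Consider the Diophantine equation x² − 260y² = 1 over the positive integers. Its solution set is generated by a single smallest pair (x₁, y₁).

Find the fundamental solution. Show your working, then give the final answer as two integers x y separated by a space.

129 8

√260 = [16; 8,32, …], period ℓ=2 (even) → k=1
step 0: (16, 1)  from 16·(1,0) + (0,1)
step 1: (129, 8)  from 8·(16,1) + (1,0)
→ (129, 8).  Check: 129²=16641, 260·8²=16640, difference 1.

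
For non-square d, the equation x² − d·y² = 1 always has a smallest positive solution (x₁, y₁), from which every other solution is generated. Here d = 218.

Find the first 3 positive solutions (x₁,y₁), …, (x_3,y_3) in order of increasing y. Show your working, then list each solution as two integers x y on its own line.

126003 8534
31753512017 2150619204
8002075549230099 541968943114690

√218 → a₀=14, period (1,3,3,1,28); ℓ=5 odd so k=9
step 0: (14, 1)  from 14·(1,0) + (0,1)
…
step 2: (59, 4)  from 3·(15,1) + (14,1)
…
step 5: (7220, 489)  from 28·(251,17) + (192,13)
…
step 8: (96370, 6527)  from 3·(29633,2007) + (7471,506)
step 9: (126003, 8534)  from 1·(96370,6527) + (29633,2007)
fundamental: x₁=126003, y₁=8534  (since 15876756009 − 218·72829156 = 1)
k=2:  x_2 = 126003·126003+218·8534·8534 = 31753512017,  y_2 = 126003·8534+8534·126003 = 2150619204
k=3:  x_3 = 126003·31753512017+218·8534·2150619204 = 8002075549230099,  y_3 = 126003·2150619204+8534·31753512017 = 541968943114690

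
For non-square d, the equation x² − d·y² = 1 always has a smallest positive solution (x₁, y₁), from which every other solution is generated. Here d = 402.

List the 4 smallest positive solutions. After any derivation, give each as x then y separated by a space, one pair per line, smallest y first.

√402 = [20; 20,40, …], period ℓ=2 (even) → k=1
i=0: a=20 ⇒ p=20, q=1
i=1: a=20 ⇒ p=401, q=20
fundamental: x₁=401, y₁=20  (since 160801 − 402·400 = 1)
(401+20√402)^2 = 321601 + 16040√402
(401+20√402)^3 = 257923601 + 12864060√402
(401+20√402)^4 = 206854406401 + 10316960080√402

401 20
321601 16040
257923601 12864060
206854406401 10316960080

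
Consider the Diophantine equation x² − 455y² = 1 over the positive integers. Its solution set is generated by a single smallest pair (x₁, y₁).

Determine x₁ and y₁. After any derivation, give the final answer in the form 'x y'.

64 3

[21; 3,42] for √455; ℓ=2 ⇒ convergent index 1
step 0: (21, 1)  from 21·(1,0) + (0,1)
step 1: (64, 3)  from 3·(21,1) + (1,0)
(x₁, y₁) = (64, 3);  64² − 455·3² = 1 ✓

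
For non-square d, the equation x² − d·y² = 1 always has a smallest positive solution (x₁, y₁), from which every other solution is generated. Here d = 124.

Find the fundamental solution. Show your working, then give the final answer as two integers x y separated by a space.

[11; 7,2,1,1,1,…,2,7,22] for √124; ℓ=16 ⇒ convergent index 15
i=0: a=11 ⇒ p=11, q=1
i=1: a=7 ⇒ p=78, q=7
i=2: a=2 ⇒ p=167, q=15
…
i=5: a=1 ⇒ p=657, q=59
…
i=7: a=1 ⇒ p=3040, q=273
i=8: a=4 ⇒ p=14543, q=1306
i=9: a=1 ⇒ p=17583, q=1579
i=10: a=3 ⇒ p=67292, q=6043
i=11: a=1 ⇒ p=84875, q=7622
i=12: a=1 ⇒ p=152167, q=13665
…
i=14: a=2 ⇒ p=626251, q=56239
i=15: a=7 ⇒ p=4620799, q=414960
fundamental: x₁=4620799, y₁=414960  (since 21351783398401 − 124·172191801600 = 1)

4620799 414960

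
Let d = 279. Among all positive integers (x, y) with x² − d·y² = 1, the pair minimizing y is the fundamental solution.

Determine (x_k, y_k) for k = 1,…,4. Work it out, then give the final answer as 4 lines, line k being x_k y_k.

1520 91
4620799 276640
14047227440 840985509
42703566796801 2556595670720

√279 = [16; 1,2,2,1,2,2,1,32, …], period ℓ=8 (even) → k=7
a_0=16:  p_0=16·1+0=16,  q_0=16·0+1=1
a_1=1:  p_1=1·16+1=17,  q_1=1·1+0=1
…
a_5=2:  p_5=2·167+117=451,  q_5=2·10+7=27
a_6=2:  p_6=2·451+167=1069,  q_6=2·27+10=64
a_7=1:  p_7=1·1069+451=1520,  q_7=1·64+27=91
→ (1520, 91).  Check: 1520²=2310400, 279·91²=2310399, difference 1.
n=2: (1520,91)∘(1520,91) = (1520·1520+279·91·91, 1520·91+91·1520) = (4620799,276640)
n=3: (4620799,276640)∘(1520,91) = (1520·4620799+279·91·276640, 1520·276640+91·4620799) = (14047227440,840985509)
n=4: (14047227440,840985509)∘(1520,91) = (1520·14047227440+279·91·840985509, 1520·840985509+91·14047227440) = (42703566796801,2556595670720)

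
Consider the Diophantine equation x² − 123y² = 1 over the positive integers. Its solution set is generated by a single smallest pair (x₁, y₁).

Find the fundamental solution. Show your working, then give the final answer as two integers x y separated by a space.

122 11

√123 = [11; 11,22, …], period ℓ=2 (even) → k=1
k=0  a_k=11  p_k/q_k = 11/1
k=1  a_k=11  p_k/q_k = 122/11
→ (122, 11).  Check: 122²=14884, 123·11²=14883, difference 1.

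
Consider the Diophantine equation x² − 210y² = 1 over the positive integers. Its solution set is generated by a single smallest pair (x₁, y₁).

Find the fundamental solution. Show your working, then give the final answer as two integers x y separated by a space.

√210 → a₀=14, period (2,28); ℓ=2 even so k=1
a_0=14:  p_0=14·1+0=14,  q_0=14·0+1=1
a_1=2:  p_1=2·14+1=29,  q_1=2·1+0=2
(x₁, y₁) = (29, 2);  29² − 210·2² = 1 ✓

29 2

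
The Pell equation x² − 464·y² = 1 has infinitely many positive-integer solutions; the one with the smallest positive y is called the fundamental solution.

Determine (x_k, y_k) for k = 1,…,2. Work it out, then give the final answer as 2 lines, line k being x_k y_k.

9801 455
192119201 8918910

[21; 1,1,5,1,1,1,5,1,1,42] for √464; ℓ=10 ⇒ convergent index 9
step 0: (21, 1)  from 21·(1,0) + (0,1)
step 1: (22, 1)  from 1·(21,1) + (1,0)
step 2: (43, 2)  from 1·(22,1) + (21,1)
step 3: (237, 11)  from 5·(43,2) + (22,1)
…
step 6: (797, 37)  from 1·(517,24) + (280,13)
…
step 8: (5299, 246)  from 1·(4502,209) + (797,37)
step 9: (9801, 455)  from 1·(5299,246) + (4502,209)
(x₁, y₁) = (9801, 455);  9801² − 464·455² = 1 ✓
(x_2, y_2) = (9801·9801 + 464·455·455, 9801·455 + 455·9801) = (192119201, 8918910)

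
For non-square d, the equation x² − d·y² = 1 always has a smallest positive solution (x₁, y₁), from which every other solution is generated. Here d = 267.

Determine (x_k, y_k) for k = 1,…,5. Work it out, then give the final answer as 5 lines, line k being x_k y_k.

[16; 2,1,15,1,2,32] for √267; ℓ=6 ⇒ convergent index 5
step 0: (16, 1)  from 16·(1,0) + (0,1)
step 1: (33, 2)  from 2·(16,1) + (1,0)
…
step 3: (768, 47)  from 15·(49,3) + (33,2)
step 4: (817, 50)  from 1·(768,47) + (49,3)
step 5: (2402, 147)  from 2·(817,50) + (768,47)
fundamental: x₁=2402, y₁=147  (since 5769604 − 267·21609 = 1)
(x_2, y_2) = (2402·2402 + 267·147·147, 2402·147 + 147·2402) = (11539207, 706188)
(x_3, y_3) = (2402·11539207 + 267·147·706188, 2402·706188 + 147·11539207) = (55434348026, 3392527005)
(x_4, y_4) = (2402·55434348026 + 267·147·3392527005, 2402·3392527005 + 147·55434348026) = (266306596377697, 16297699025832)
(x_5, y_5) = (2402·266306596377697 + 267·147·16297699025832, 2402·16297699025832 + 147·266306596377697) = (1279336833564108362, 78294142727569923)

2402 147
11539207 706188
55434348026 3392527005
266306596377697 16297699025832
1279336833564108362 78294142727569923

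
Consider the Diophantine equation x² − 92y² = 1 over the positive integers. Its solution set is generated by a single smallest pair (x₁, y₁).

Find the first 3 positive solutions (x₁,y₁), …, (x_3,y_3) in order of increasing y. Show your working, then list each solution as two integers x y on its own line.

1151 120
2649601 276240
6099380351 635904360

√92 → a₀=9, period (1,1,2,4,2,1,1,18); ℓ=8 even so k=7
i=0: a=9 ⇒ p=9, q=1
i=1: a=1 ⇒ p=10, q=1
i=2: a=1 ⇒ p=19, q=2
i=3: a=2 ⇒ p=48, q=5
i=4: a=4 ⇒ p=211, q=22
…
i=6: a=1 ⇒ p=681, q=71
i=7: a=1 ⇒ p=1151, q=120
fundamental: x₁=1151, y₁=120  (since 1324801 − 92·14400 = 1)
k=2:  x_2 = 1151·1151+92·120·120 = 2649601,  y_2 = 1151·120+120·1151 = 276240
k=3:  x_3 = 1151·2649601+92·120·276240 = 6099380351,  y_3 = 1151·276240+120·2649601 = 635904360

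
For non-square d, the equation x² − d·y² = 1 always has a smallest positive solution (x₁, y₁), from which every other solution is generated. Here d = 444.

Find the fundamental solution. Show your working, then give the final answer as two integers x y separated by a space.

295 14

√444 = [21; 14,42, …], period ℓ=2 (even) → k=1
step 0: (21, 1)  from 21·(1,0) + (0,1)
step 1: (295, 14)  from 14·(21,1) + (1,0)
(x₁, y₁) = (295, 14);  295² − 444·14² = 1 ✓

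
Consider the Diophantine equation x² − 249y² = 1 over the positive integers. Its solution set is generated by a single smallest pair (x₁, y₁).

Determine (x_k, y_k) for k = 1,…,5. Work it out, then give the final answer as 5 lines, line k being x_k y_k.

8553815 542076
146335502108449 9273635639880
2503453625935556812055 158649927281879742324
42828158354663763449114371201 2714124255465295062538692240
732688286712993936041346554632551575 46432233536525587120811525646048876

[15; 1,3,1,1,5,…,3,1,30] for √249; ℓ=16 ⇒ convergent index 15
step 0: (15, 1)  from 15·(1,0) + (0,1)
…
step 9: (113835, 7214)  from 3·(36751,2329) + (3582,227)
…
step 14: (6669699, 422675)  from 3·(1884116,119401) + (1017351,64472)
step 15: (8553815, 542076)  from 1·(6669699,422675) + (1884116,119401)
fundamental: x₁=8553815, y₁=542076  (since 73167751054225 − 249·293846389776 = 1)
k=2:  x_2 = 8553815·8553815+249·542076·542076 = 146335502108449,  y_2 = 8553815·542076+542076·8553815 = 9273635639880
k=3:  x_3 = 8553815·146335502108449+249·542076·9273635639880 = 2503453625935556812055,  y_3 = 8553815·9273635639880+542076·146335502108449 = 158649927281879742324
k=4:  x_4 = 8553815·2503453625935556812055+249·542076·158649927281879742324 = 42828158354663763449114371201,  y_4 = 8553815·158649927281879742324+542076·2503453625935556812055 = 2714124255465295062538692240
k=5:  x_5 = 8553815·42828158354663763449114371201+249·542076·2714124255465295062538692240 = 732688286712993936041346554632551575,  y_5 = 8553815·2714124255465295062538692240+542076·42828158354663763449114371201 = 46432233536525587120811525646048876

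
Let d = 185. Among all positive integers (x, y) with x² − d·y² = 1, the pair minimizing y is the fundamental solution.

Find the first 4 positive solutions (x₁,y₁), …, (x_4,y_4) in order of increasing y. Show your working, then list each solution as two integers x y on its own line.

9249 680
171088001 12578640
3164785833249 232679682040
58542208172352001 4304108745797280

√185 → a₀=13, period (1,1,1,1,26); ℓ=5 odd so k=9
a_0=13:  p_0=13·1+0=13,  q_0=13·0+1=1
…
a_3=1:  p_3=1·27+14=41,  q_3=1·2+1=3
a_4=1:  p_4=1·41+27=68,  q_4=1·3+2=5
…
a_6=1:  p_6=1·1809+68=1877,  q_6=1·133+5=138
a_7=1:  p_7=1·1877+1809=3686,  q_7=1·138+133=271
a_8=1:  p_8=1·3686+1877=5563,  q_8=1·271+138=409
a_9=1:  p_9=1·5563+3686=9249,  q_9=1·409+271=680
→ (9249, 680).  Check: 9249²=85544001, 185·680²=85544000, difference 1.
n=2: (9249,680)∘(9249,680) = (9249·9249+185·680·680, 9249·680+680·9249) = (171088001,12578640)
n=3: (171088001,12578640)∘(9249,680) = (9249·171088001+185·680·12578640, 9249·12578640+680·171088001) = (3164785833249,232679682040)
n=4: (3164785833249,232679682040)∘(9249,680) = (9249·3164785833249+185·680·232679682040, 9249·232679682040+680·3164785833249) = (58542208172352001,4304108745797280)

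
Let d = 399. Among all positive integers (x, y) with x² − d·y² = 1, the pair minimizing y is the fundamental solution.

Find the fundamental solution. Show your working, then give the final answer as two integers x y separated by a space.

d=399: √d = [19; 1,38] (ℓ=2, even), read p_1/q_1
step 0: (19, 1)  from 19·(1,0) + (0,1)
step 1: (20, 1)  from 1·(19,1) + (1,0)
→ (20, 1).  Check: 20²=400, 399·1²=399, difference 1.

20 1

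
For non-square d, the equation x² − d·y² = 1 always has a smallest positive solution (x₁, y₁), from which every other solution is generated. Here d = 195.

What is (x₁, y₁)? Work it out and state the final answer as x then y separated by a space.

√195 → a₀=13, period (1,26); ℓ=2 even so k=1
k=0  a_k=13  p_k/q_k = 13/1
k=1  a_k=1  p_k/q_k = 14/1
(x₁, y₁) = (14, 1);  14² − 195·1² = 1 ✓

14 1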